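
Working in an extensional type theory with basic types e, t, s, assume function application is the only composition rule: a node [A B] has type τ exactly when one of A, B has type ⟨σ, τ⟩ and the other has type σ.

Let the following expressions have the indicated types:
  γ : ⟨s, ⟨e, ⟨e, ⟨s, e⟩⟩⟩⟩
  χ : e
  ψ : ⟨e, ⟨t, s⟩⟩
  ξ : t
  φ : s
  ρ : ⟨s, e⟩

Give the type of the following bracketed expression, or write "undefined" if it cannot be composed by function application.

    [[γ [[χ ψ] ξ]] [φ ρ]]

⟨e, ⟨s, e⟩⟩

At [χ ψ], ψ : ⟨e, ⟨t, s⟩⟩ takes χ : e, giving ⟨t, s⟩.
At [[χ ψ] ξ], [χ ψ] : ⟨t, s⟩ takes ξ : t, giving s.
At [γ [[χ ψ] ξ]], γ : ⟨s, ⟨e, ⟨e, ⟨s, e⟩⟩⟩⟩ takes [[χ ψ] ξ] : s, giving ⟨e, ⟨e, ⟨s, e⟩⟩⟩.
At [φ ρ], ρ : ⟨s, e⟩ takes φ : s, giving e.
At [[γ [[χ ψ] ξ]] [φ ρ]], [γ [[χ ψ] ξ]] : ⟨e, ⟨e, ⟨s, e⟩⟩⟩ takes [φ ρ] : e, giving ⟨e, ⟨s, e⟩⟩.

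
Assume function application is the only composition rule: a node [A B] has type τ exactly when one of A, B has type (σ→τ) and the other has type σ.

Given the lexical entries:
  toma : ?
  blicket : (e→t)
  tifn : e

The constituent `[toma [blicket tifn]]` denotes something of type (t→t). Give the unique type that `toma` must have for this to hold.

(t→(t→t))

For [toma [blicket tifn]] to have type (t→t) with [blicket tifn] of type t, toma must be the function: toma : (t→(t→t)).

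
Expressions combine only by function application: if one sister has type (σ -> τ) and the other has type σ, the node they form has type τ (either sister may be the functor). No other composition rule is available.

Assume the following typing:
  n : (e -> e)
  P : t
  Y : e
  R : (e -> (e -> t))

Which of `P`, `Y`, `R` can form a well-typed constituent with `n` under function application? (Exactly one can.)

P : t — n needs e; P needs nothing (atomic); neither fits.
Y — combines: n : (e -> e) takes Y : e as argument, giving e.
R : (e -> (e -> t)) — n needs e; R needs e; neither fits.

Y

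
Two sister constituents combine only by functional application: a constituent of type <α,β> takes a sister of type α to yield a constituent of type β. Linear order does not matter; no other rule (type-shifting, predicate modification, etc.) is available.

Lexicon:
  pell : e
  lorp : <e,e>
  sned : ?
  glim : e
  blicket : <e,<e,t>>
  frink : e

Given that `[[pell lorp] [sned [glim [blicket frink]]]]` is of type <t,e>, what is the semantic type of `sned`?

[[pell lorp] [sned [glim [blicket frink]]]] is required to be <t,e>. [pell lorp] : e cannot yield <t,e> as functor, so [sned [glim [blicket frink]]] : <e,<t,e>>.
[sned [glim [blicket frink]]] is required to be <e,<t,e>>. [glim [blicket frink]] : t cannot yield <e,<t,e>> as functor, so sned : <t,<e,<t,e>>>.

<t,<e,<t,e>>>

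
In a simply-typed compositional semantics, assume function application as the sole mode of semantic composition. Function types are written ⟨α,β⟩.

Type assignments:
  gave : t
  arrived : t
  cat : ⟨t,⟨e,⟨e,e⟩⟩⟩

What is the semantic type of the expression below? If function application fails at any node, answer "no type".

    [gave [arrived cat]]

no type

[arrived cat]: cat is ⟨t,⟨e,⟨e,e⟩⟩⟩, arrived is t; result ⟨e,⟨e,e⟩⟩.
[gave [arrived cat]]: t and ⟨e,⟨e,e⟩⟩ cannot combine by function application — type clash.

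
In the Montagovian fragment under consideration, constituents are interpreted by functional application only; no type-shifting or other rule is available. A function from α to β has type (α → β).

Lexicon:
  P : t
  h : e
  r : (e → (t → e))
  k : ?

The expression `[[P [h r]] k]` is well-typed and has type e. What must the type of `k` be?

(e → e)

[[P [h r]] k] must have type e. The sister [P [h r]] has type e; that is not a function onto e, so k must be the functor, of type (e → e).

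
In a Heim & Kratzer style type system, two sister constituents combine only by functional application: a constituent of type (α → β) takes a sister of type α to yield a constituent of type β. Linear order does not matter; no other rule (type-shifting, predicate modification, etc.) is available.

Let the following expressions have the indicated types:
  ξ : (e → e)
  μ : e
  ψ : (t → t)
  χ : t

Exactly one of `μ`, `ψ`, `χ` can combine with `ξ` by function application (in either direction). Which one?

μ — combines: ξ : (e → e) takes μ : e as argument, giving e.
ψ : (t → t) — neither side's domain matches the other.
χ : t — neither side's domain matches the other.

μ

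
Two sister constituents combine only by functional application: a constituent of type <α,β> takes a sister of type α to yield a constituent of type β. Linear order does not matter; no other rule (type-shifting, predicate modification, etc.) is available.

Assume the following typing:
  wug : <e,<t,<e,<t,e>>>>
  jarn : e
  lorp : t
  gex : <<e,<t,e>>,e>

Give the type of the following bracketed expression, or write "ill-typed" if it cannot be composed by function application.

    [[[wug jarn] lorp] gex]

e

[wug jarn]: wug is <e,<t,<e,<t,e>>>>, jarn is e; result <t,<e,<t,e>>>.
[[wug jarn] lorp]: [wug jarn] is <t,<e,<t,e>>>, lorp is t; result <e,<t,e>>.
[[[wug jarn] lorp] gex]: gex is <<e,<t,e>>,e>, [[wug jarn] lorp] is <e,<t,e>>; result e.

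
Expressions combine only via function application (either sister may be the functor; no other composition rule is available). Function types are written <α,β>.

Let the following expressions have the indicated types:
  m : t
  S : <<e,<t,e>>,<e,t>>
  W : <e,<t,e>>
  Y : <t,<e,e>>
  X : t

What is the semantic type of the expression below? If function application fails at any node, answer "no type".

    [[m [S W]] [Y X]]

no type

At [S W], S : <<e,<t,e>>,<e,t>> takes W : <e,<t,e>>, giving <e,t>.
At [m [S W]]: neither t nor <e,t> can take the other as argument; the node is ill-typed.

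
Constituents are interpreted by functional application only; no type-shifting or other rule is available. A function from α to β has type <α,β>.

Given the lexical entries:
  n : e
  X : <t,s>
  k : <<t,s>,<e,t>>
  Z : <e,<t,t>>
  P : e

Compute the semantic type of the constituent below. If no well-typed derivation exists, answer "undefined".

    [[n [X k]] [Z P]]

[X k]: k is <<t,s>,<e,t>>, X is <t,s>; result <e,t>.
[n [X k]]: [X k] is <e,t>, n is e; result t.
[Z P]: Z is <e,<t,t>>, P is e; result <t,t>.
[[n [X k]] [Z P]]: [Z P] is <t,t>, [n [X k]] is t; result t.

t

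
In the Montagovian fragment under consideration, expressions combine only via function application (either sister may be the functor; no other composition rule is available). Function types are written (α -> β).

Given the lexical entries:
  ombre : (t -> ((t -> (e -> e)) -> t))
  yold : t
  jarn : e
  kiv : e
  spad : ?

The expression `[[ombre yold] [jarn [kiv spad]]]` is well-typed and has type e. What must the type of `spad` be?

At [[ombre yold] [jarn [kiv spad]]] (required: e): [ombre yold] is ((t -> (e -> e)) -> t), which is not a function with range e; hence [jarn [kiv spad]] is the functor — type (((t -> (e -> e)) -> t) -> e).
At [jarn [kiv spad]] (required: (((t -> (e -> e)) -> t) -> e)): jarn is e, which is not a function with range (((t -> (e -> e)) -> t) -> e); hence [kiv spad] is the functor — type (e -> (((t -> (e -> e)) -> t) -> e)).
At [kiv spad] (required: (e -> (((t -> (e -> e)) -> t) -> e))): kiv is e, which is not a function with range (e -> (((t -> (e -> e)) -> t) -> e)); hence spad is the functor — type (e -> (e -> (((t -> (e -> e)) -> t) -> e))).

(e -> (e -> (((t -> (e -> e)) -> t) -> e)))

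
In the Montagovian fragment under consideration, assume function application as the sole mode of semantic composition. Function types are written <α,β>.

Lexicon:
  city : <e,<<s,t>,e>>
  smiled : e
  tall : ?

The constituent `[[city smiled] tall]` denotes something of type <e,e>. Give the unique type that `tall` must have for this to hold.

[[city smiled] tall] must have type <e,e>. The sister [city smiled] has type <<s,t>,e>; that is not a function onto <e,e>, so tall must be the functor, of type <<<s,t>,e>,<e,e>>.

<<<s,t>,e>,<e,e>>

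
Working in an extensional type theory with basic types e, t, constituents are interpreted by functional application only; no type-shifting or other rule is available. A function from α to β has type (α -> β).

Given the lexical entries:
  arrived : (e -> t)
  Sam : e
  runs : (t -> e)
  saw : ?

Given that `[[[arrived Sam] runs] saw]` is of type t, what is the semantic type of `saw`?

(e -> t)

At [[[arrived Sam] runs] saw] (required: t): [[arrived Sam] runs] is e, which is not a function with range t; hence saw is the functor — type (e -> t).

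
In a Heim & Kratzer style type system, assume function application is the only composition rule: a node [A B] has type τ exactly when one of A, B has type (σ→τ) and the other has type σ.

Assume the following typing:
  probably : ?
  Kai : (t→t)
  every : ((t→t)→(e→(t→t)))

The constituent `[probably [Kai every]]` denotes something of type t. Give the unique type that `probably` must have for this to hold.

[probably [Kai every]] must have type t. The sister [Kai every] has type (e→(t→t)); that is not a function onto t, so probably must be the functor, of type ((e→(t→t))→t).

((e→(t→t))→t)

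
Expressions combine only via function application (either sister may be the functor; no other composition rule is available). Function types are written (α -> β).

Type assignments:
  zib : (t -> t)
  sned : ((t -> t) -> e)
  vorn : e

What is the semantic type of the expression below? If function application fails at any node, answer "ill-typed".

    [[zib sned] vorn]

ill-typed

At [zib sned], sned : ((t -> t) -> e) takes zib : (t -> t), giving e.
[[zib sned] vorn]: e with e — neither is a function whose domain matches the other; composition fails here.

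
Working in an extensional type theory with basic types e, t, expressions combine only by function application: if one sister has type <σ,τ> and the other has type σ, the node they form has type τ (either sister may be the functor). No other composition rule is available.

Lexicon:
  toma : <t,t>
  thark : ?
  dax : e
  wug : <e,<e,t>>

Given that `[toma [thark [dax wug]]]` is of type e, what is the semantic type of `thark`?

[toma [thark [dax wug]]] must have type e. The sister toma has type <t,t>; that is not a function onto e, so [thark [dax wug]] must be the functor, of type <<t,t>,e>.
[thark [dax wug]] must have type <<t,t>,e>. The sister [dax wug] has type <e,t>; that is not a function onto <<t,t>,e>, so thark must be the functor, of type <<e,t>,<<t,t>,e>>.

<<e,t>,<<t,t>,e>>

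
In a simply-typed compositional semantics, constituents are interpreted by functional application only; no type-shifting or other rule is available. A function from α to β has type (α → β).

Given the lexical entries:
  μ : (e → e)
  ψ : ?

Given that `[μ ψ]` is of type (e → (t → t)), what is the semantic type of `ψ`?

[μ ψ] must have type (e → (t → t)). The sister μ has type (e → e); that is not a function onto (e → (t → t)), so ψ must be the functor, of type ((e → e) → (e → (t → t))).

((e → e) → (e → (t → t)))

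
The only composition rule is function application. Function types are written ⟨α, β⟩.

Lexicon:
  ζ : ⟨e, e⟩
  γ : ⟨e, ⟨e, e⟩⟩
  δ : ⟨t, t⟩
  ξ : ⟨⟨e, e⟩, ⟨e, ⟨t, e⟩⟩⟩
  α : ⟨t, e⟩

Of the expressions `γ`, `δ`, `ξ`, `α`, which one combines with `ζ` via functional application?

ξ

γ : ⟨e, ⟨e, e⟩⟩ — neither side's domain matches the other.
δ : ⟨t, t⟩ — neither side's domain matches the other.
ξ — combines: ξ : ⟨⟨e, e⟩, ⟨e, ⟨t, e⟩⟩⟩ takes ζ : ⟨e, e⟩ as argument, giving ⟨e, ⟨t, e⟩⟩.
α : ⟨t, e⟩ — neither side's domain matches the other.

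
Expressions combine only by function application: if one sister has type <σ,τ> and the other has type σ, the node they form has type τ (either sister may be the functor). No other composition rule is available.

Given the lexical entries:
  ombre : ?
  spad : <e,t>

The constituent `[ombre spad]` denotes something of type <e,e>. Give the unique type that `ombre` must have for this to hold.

[ombre spad] is required to be <e,e>. spad : <e,t> cannot yield <e,e> as functor, so ombre : <<e,t>,<e,e>>.

<<e,t>,<e,e>>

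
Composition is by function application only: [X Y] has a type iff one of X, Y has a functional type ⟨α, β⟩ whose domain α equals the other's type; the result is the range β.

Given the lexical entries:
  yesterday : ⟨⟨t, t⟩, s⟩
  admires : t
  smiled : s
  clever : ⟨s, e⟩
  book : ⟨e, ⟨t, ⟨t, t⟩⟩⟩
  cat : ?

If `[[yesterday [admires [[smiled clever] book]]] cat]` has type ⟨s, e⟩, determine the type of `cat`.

For [[yesterday [admires [[smiled clever] book]]] cat] to have type ⟨s, e⟩ with [yesterday [admires [[smiled clever] book]]] of type s, cat must be the function: cat : ⟨s, ⟨s, e⟩⟩.

⟨s, ⟨s, e⟩⟩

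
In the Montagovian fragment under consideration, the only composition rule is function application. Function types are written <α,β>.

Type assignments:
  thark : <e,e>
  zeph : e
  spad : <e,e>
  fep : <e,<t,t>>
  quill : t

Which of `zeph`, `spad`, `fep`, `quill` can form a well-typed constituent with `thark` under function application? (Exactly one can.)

zeph

zeph — combines: thark : <e,e> takes zeph : e as argument, giving e.
spad : <e,e> — thark needs e; spad needs e; neither fits.
fep : <e,<t,t>> — thark needs e; fep needs e; neither fits.
quill : t — thark needs e; quill needs nothing (atomic); neither fits.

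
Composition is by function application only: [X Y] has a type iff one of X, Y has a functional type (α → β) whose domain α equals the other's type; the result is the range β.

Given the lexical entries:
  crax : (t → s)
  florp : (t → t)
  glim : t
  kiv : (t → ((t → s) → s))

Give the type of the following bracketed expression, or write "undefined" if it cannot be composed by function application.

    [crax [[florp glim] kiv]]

At [florp glim], florp : (t → t) takes glim : t, giving t.
At [[florp glim] kiv], kiv : (t → ((t → s) → s)) takes [florp glim] : t, giving ((t → s) → s).
At [crax [[florp glim] kiv]], [[florp glim] kiv] : ((t → s) → s) takes crax : (t → s), giving s.

s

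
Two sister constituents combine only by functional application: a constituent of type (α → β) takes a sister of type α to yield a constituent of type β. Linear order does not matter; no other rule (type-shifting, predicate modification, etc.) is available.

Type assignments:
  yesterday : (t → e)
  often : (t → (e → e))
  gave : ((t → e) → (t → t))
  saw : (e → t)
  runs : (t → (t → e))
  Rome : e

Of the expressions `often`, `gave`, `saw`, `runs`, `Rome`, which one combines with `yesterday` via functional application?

often : (t → (e → e)) — no; yesterday wants t, and often wants t.
gave — combines: gave : ((t → e) → (t → t)) takes yesterday : (t → e) as argument, giving (t → t).
saw : (e → t) — no; yesterday wants t, and saw wants e.
runs : (t → (t → e)) — no; yesterday wants t, and runs wants t.
Rome : e — no; yesterday wants t, and Rome wants nothing (atomic).

gave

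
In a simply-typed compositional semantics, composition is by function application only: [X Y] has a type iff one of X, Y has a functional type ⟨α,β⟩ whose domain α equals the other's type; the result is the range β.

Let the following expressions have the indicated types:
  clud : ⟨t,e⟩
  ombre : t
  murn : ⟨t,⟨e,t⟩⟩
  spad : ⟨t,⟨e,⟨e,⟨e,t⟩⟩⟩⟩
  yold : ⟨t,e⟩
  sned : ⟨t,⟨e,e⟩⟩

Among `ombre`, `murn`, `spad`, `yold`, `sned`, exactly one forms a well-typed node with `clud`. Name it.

ombre — combines: clud : ⟨t,e⟩ takes ombre : t as argument, giving e.
murn : ⟨t,⟨e,t⟩⟩ — neither side's domain matches the other.
spad : ⟨t,⟨e,⟨e,⟨e,t⟩⟩⟩⟩ — neither side's domain matches the other.
yold : ⟨t,e⟩ — neither side's domain matches the other.
sned : ⟨t,⟨e,e⟩⟩ — neither side's domain matches the other.

ombre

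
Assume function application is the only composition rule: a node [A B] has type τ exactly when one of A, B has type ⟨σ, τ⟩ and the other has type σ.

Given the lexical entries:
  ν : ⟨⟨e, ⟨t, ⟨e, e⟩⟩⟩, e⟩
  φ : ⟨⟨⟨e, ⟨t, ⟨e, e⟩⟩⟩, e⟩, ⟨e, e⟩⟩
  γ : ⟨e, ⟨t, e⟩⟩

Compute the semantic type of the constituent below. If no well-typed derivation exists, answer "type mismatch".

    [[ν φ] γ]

type mismatch

[ν φ]: functor φ : ⟨⟨⟨e, ⟨t, ⟨e, e⟩⟩⟩, e⟩, ⟨e, e⟩⟩, argument ν : ⟨⟨e, ⟨t, ⟨e, e⟩⟩⟩, e⟩; result ⟨e, e⟩.
At [[ν φ] γ]: neither ⟨e, e⟩ nor ⟨e, ⟨t, e⟩⟩ can take the other as argument; the node is ill-typed.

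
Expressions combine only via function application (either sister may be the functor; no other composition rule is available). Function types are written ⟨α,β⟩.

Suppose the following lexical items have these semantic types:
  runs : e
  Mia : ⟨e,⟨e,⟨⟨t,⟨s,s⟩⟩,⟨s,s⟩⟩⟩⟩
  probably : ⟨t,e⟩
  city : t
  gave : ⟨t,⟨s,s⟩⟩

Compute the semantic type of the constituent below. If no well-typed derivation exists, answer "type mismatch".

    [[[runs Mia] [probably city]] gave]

⟨s,s⟩

[runs Mia] — Mia of type ⟨e,⟨e,⟨⟨t,⟨s,s⟩⟩,⟨s,s⟩⟩⟩⟩ combines with runs of type e: type ⟨e,⟨⟨t,⟨s,s⟩⟩,⟨s,s⟩⟩⟩.
[probably city] — probably of type ⟨t,e⟩ combines with city of type t: type e.
[[runs Mia] [probably city]] — [runs Mia] of type ⟨e,⟨⟨t,⟨s,s⟩⟩,⟨s,s⟩⟩⟩ combines with [probably city] of type e: type ⟨⟨t,⟨s,s⟩⟩,⟨s,s⟩⟩.
[[[runs Mia] [probably city]] gave] — [[runs Mia] [probably city]] of type ⟨⟨t,⟨s,s⟩⟩,⟨s,s⟩⟩ combines with gave of type ⟨t,⟨s,s⟩⟩: type ⟨s,s⟩.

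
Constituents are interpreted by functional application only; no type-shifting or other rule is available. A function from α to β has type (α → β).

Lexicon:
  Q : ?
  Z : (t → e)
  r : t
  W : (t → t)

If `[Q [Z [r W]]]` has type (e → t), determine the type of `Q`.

(e → (e → t))

At [Q [Z [r W]]] (required: (e → t)): [Z [r W]] is e, which is not a function with range (e → t); hence Q is the functor — type (e → (e → t)).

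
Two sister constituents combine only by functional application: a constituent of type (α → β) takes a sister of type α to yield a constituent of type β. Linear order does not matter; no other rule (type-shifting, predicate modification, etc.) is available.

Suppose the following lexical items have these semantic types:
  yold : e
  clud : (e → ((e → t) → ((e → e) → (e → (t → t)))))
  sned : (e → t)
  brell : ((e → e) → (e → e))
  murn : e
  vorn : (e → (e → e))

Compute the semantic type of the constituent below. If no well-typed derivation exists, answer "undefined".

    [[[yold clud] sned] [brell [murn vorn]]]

(e → (t → t))

[yold clud] — clud of type (e → ((e → t) → ((e → e) → (e → (t → t))))) combines with yold of type e: type ((e → t) → ((e → e) → (e → (t → t)))).
[[yold clud] sned] — [yold clud] of type ((e → t) → ((e → e) → (e → (t → t)))) combines with sned of type (e → t): type ((e → e) → (e → (t → t))).
[murn vorn] — vorn of type (e → (e → e)) combines with murn of type e: type (e → e).
[brell [murn vorn]] — brell of type ((e → e) → (e → e)) combines with [murn vorn] of type (e → e): type (e → e).
[[[yold clud] sned] [brell [murn vorn]]] — [[yold clud] sned] of type ((e → e) → (e → (t → t))) combines with [brell [murn vorn]] of type (e → e): type (e → (t → t)).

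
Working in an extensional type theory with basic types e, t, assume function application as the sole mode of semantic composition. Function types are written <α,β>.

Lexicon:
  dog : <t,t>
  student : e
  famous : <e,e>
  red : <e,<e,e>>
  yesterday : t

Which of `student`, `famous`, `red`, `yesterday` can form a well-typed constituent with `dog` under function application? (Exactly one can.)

yesterday

student : e — neither side's domain matches the other.
famous : <e,e> — neither side's domain matches the other.
red : <e,<e,e>> — neither side's domain matches the other.
yesterday — combines: dog : <t,t> takes yesterday : t as argument, giving t.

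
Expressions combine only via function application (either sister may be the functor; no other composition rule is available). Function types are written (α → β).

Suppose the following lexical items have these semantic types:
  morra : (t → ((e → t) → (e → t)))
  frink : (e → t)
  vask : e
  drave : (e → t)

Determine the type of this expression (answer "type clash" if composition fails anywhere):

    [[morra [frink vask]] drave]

[frink vask] — frink of type (e → t) combines with vask of type e: type t.
[morra [frink vask]] — morra of type (t → ((e → t) → (e → t))) combines with [frink vask] of type t: type ((e → t) → (e → t)).
[[morra [frink vask]] drave] — [morra [frink vask]] of type ((e → t) → (e → t)) combines with drave of type (e → t): type (e → t).

(e → t)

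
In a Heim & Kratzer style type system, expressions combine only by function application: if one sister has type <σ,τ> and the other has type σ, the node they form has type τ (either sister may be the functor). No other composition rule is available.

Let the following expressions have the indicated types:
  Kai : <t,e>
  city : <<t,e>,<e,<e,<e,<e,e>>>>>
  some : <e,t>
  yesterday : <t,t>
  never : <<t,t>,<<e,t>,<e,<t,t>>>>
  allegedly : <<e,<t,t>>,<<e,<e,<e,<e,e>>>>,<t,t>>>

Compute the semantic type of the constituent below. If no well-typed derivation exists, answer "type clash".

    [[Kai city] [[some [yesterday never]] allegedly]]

[Kai city]: functor city : <<t,e>,<e,<e,<e,<e,e>>>>>, argument Kai : <t,e>; result <e,<e,<e,<e,e>>>>.
[yesterday never]: functor never : <<t,t>,<<e,t>,<e,<t,t>>>>, argument yesterday : <t,t>; result <<e,t>,<e,<t,t>>>.
[some [yesterday never]]: functor [yesterday never] : <<e,t>,<e,<t,t>>>, argument some : <e,t>; result <e,<t,t>>.
[[some [yesterday never]] allegedly]: functor allegedly : <<e,<t,t>>,<<e,<e,<e,<e,e>>>>,<t,t>>>, argument [some [yesterday never]] : <e,<t,t>>; result <<e,<e,<e,<e,e>>>>,<t,t>>.
[[Kai city] [[some [yesterday never]] allegedly]]: functor [[some [yesterday never]] allegedly] : <<e,<e,<e,<e,e>>>>,<t,t>>, argument [Kai city] : <e,<e,<e,<e,e>>>>; result <t,t>.

<t,t>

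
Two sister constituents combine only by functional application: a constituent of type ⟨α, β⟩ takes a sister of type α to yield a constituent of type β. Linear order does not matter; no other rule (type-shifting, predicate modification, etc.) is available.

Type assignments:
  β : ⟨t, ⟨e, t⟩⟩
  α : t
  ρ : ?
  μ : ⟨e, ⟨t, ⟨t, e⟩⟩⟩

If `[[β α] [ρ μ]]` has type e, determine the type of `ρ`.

⟨⟨e, ⟨t, ⟨t, e⟩⟩⟩, ⟨⟨e, t⟩, e⟩⟩

At [[β α] [ρ μ]] (required: e): [β α] is ⟨e, t⟩, which is not a function with range e; hence [ρ μ] is the functor — type ⟨⟨e, t⟩, e⟩.
At [ρ μ] (required: ⟨⟨e, t⟩, e⟩): μ is ⟨e, ⟨t, ⟨t, e⟩⟩⟩, which is not a function with range ⟨⟨e, t⟩, e⟩; hence ρ is the functor — type ⟨⟨e, ⟨t, ⟨t, e⟩⟩⟩, ⟨⟨e, t⟩, e⟩⟩.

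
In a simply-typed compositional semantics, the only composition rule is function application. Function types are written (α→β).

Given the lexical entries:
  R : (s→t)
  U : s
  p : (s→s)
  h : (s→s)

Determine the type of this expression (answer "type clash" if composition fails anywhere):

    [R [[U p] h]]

[U p] — p of type (s→s) combines with U of type s: type s.
[[U p] h] — h of type (s→s) combines with [U p] of type s: type s.
[R [[U p] h]] — R of type (s→t) combines with [[U p] h] of type s: type t.

t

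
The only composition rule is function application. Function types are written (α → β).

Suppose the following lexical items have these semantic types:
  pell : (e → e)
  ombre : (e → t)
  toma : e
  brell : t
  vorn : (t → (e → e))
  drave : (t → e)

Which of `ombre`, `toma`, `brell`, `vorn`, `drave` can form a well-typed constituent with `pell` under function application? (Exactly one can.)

ombre : (e → t) — pell needs e; ombre needs e; neither fits.
toma — combines: pell : (e → e) takes toma : e as argument, giving e.
brell : t — pell needs e; brell needs nothing (atomic); neither fits.
vorn : (t → (e → e)) — pell needs e; vorn needs t; neither fits.
drave : (t → e) — pell needs e; drave needs t; neither fits.

toma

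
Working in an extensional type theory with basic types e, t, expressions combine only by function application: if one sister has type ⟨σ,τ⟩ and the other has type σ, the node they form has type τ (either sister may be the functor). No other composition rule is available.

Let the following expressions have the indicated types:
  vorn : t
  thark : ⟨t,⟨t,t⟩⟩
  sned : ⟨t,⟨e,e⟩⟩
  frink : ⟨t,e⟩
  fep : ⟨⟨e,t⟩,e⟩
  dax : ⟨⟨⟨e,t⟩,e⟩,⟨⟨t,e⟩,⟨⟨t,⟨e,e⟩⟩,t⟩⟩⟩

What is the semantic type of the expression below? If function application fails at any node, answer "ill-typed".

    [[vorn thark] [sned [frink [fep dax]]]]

[vorn thark]: functor thark : ⟨t,⟨t,t⟩⟩, argument vorn : t; result ⟨t,t⟩.
[fep dax]: functor dax : ⟨⟨⟨e,t⟩,e⟩,⟨⟨t,e⟩,⟨⟨t,⟨e,e⟩⟩,t⟩⟩⟩, argument fep : ⟨⟨e,t⟩,e⟩; result ⟨⟨t,e⟩,⟨⟨t,⟨e,e⟩⟩,t⟩⟩.
[frink [fep dax]]: functor [fep dax] : ⟨⟨t,e⟩,⟨⟨t,⟨e,e⟩⟩,t⟩⟩, argument frink : ⟨t,e⟩; result ⟨⟨t,⟨e,e⟩⟩,t⟩.
[sned [frink [fep dax]]]: functor [frink [fep dax]] : ⟨⟨t,⟨e,e⟩⟩,t⟩, argument sned : ⟨t,⟨e,e⟩⟩; result t.
[[vorn thark] [sned [frink [fep dax]]]]: functor [vorn thark] : ⟨t,t⟩, argument [sned [frink [fep dax]]] : t; result t.

t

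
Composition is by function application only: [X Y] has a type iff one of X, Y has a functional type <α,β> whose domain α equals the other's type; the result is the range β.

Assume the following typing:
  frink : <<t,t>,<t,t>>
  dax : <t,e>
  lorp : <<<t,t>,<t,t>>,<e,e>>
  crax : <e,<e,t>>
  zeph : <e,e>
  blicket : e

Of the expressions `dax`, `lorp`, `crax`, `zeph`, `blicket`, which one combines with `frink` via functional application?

dax : <t,e> — frink needs <t,t>; dax needs t; neither fits.
lorp — combines: lorp : <<<t,t>,<t,t>>,<e,e>> takes frink : <<t,t>,<t,t>> as argument, giving <e,e>.
crax : <e,<e,t>> — frink needs <t,t>; crax needs e; neither fits.
zeph : <e,e> — frink needs <t,t>; zeph needs e; neither fits.
blicket : e — frink needs <t,t>; blicket needs nothing (atomic); neither fits.

lorp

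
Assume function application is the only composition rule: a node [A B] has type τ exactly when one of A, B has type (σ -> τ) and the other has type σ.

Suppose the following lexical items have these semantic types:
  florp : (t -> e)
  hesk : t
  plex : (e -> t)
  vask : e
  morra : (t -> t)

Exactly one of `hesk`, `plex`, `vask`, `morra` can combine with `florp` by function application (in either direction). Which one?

hesk — combines: florp : (t -> e) takes hesk : t as argument, giving e.
plex : (e -> t) — does not combine with florp.
vask : e — does not combine with florp.
morra : (t -> t) — does not combine with florp.

hesk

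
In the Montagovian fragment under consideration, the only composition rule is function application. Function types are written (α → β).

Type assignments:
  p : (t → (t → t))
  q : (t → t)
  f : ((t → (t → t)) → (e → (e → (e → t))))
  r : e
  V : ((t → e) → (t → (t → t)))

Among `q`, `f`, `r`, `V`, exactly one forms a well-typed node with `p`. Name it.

f

q : (t → t) — does not combine with p.
f — combines: f : ((t → (t → t)) → (e → (e → (e → t)))) takes p : (t → (t → t)) as argument, giving (e → (e → (e → t))).
r : e — does not combine with p.
V : ((t → e) → (t → (t → t))) — does not combine with p.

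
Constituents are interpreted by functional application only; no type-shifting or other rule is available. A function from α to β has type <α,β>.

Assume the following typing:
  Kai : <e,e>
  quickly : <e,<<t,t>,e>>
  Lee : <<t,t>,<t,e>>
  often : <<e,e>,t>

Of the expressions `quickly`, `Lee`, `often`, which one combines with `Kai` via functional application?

often

quickly : <e,<<t,t>,e>> — no; Kai wants e, and quickly wants e.
Lee : <<t,t>,<t,e>> — no; Kai wants e, and Lee wants <t,t>.
often — combines: often : <<e,e>,t> takes Kai : <e,e> as argument, giving t.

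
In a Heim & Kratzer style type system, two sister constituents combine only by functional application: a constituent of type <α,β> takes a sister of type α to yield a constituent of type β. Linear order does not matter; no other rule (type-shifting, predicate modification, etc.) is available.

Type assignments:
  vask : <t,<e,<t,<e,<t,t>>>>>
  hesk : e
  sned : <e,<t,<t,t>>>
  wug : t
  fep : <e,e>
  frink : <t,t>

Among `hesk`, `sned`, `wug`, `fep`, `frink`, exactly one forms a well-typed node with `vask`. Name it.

hesk : e — does not combine with vask.
sned : <e,<t,<t,t>>> — does not combine with vask.
wug — combines: vask : <t,<e,<t,<e,<t,t>>>>> takes wug : t as argument, giving <e,<t,<e,<t,t>>>>.
fep : <e,e> — does not combine with vask.
frink : <t,t> — does not combine with vask.

wug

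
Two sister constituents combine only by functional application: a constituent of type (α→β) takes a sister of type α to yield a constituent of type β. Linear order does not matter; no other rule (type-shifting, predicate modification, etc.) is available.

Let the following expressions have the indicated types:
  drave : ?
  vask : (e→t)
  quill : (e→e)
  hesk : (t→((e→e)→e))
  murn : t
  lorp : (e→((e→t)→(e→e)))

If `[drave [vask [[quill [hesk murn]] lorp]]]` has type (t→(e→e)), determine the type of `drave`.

For [drave [vask [[quill [hesk murn]] lorp]]] to have type (t→(e→e)) with [vask [[quill [hesk murn]] lorp]] of type (e→e), drave must be the function: drave : ((e→e)→(t→(e→e))).

((e→e)→(t→(e→e)))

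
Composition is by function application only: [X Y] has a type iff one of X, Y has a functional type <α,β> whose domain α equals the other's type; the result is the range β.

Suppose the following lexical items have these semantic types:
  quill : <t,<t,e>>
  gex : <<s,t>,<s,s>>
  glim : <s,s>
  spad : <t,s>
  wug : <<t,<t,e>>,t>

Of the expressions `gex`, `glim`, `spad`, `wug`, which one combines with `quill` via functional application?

wug

gex : <<s,t>,<s,s>> — neither side's domain matches the other.
glim : <s,s> — neither side's domain matches the other.
spad : <t,s> — neither side's domain matches the other.
wug — combines: wug : <<t,<t,e>>,t> takes quill : <t,<t,e>> as argument, giving t.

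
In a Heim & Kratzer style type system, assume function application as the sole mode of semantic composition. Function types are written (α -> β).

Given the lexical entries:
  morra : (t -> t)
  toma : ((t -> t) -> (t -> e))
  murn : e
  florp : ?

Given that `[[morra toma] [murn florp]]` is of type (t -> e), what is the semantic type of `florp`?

(e -> ((t -> e) -> (t -> e)))

At [[morra toma] [murn florp]] (required: (t -> e)): [morra toma] is (t -> e), which is not a function with range (t -> e); hence [murn florp] is the functor — type ((t -> e) -> (t -> e)).
At [murn florp] (required: ((t -> e) -> (t -> e))): murn is e, which is not a function with range ((t -> e) -> (t -> e)); hence florp is the functor — type (e -> ((t -> e) -> (t -> e))).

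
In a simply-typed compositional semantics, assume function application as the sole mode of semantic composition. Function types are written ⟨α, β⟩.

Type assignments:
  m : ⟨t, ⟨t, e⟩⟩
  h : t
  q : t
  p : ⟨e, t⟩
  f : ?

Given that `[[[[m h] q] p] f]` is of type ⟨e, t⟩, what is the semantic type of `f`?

At [[[[m h] q] p] f] (required: ⟨e, t⟩): [[[m h] q] p] is t, which is not a function with range ⟨e, t⟩; hence f is the functor — type ⟨t, ⟨e, t⟩⟩.

⟨t, ⟨e, t⟩⟩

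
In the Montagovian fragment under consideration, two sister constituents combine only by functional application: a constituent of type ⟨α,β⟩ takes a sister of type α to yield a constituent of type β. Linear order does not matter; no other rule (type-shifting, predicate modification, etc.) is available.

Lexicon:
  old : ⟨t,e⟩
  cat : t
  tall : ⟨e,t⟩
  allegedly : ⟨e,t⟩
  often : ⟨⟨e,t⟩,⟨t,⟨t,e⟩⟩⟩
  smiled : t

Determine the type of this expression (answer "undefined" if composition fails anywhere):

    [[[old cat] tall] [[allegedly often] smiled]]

e

[old cat]: old is ⟨t,e⟩, cat is t; result e.
[[old cat] tall]: tall is ⟨e,t⟩, [old cat] is e; result t.
[allegedly often]: often is ⟨⟨e,t⟩,⟨t,⟨t,e⟩⟩⟩, allegedly is ⟨e,t⟩; result ⟨t,⟨t,e⟩⟩.
[[allegedly often] smiled]: [allegedly often] is ⟨t,⟨t,e⟩⟩, smiled is t; result ⟨t,e⟩.
[[[old cat] tall] [[allegedly often] smiled]]: [[allegedly often] smiled] is ⟨t,e⟩, [[old cat] tall] is t; result e.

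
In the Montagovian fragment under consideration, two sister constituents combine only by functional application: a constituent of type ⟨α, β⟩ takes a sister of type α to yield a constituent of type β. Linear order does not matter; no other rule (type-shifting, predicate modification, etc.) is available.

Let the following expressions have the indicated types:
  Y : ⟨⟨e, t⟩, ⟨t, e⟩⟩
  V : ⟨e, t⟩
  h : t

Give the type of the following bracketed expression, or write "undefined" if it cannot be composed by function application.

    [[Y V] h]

At [Y V], Y : ⟨⟨e, t⟩, ⟨t, e⟩⟩ takes V : ⟨e, t⟩, giving ⟨t, e⟩.
At [[Y V] h], [Y V] : ⟨t, e⟩ takes h : t, giving e.

e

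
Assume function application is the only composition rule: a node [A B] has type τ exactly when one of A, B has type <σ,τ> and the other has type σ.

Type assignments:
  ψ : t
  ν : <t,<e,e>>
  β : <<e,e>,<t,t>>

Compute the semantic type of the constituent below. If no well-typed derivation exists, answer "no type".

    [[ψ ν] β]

<t,t>

At [ψ ν], ν : <t,<e,e>> takes ψ : t, giving <e,e>.
At [[ψ ν] β], β : <<e,e>,<t,t>> takes [ψ ν] : <e,e>, giving <t,t>.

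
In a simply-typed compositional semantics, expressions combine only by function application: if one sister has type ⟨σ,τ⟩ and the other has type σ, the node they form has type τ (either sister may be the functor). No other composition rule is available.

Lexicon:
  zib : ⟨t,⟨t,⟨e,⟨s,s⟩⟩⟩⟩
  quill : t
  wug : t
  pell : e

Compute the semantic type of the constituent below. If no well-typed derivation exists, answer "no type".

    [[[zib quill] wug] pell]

⟨s,s⟩

[zib quill]: zib is ⟨t,⟨t,⟨e,⟨s,s⟩⟩⟩⟩, quill is t; result ⟨t,⟨e,⟨s,s⟩⟩⟩.
[[zib quill] wug]: [zib quill] is ⟨t,⟨e,⟨s,s⟩⟩⟩, wug is t; result ⟨e,⟨s,s⟩⟩.
[[[zib quill] wug] pell]: [[zib quill] wug] is ⟨e,⟨s,s⟩⟩, pell is e; result ⟨s,s⟩.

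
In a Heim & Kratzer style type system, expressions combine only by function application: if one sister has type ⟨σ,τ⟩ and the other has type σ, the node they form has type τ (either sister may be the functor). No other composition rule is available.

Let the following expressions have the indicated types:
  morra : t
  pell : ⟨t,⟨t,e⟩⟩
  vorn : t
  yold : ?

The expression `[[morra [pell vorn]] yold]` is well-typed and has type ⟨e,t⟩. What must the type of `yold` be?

⟨e,⟨e,t⟩⟩

[[morra [pell vorn]] yold] is required to be ⟨e,t⟩. [morra [pell vorn]] : e cannot yield ⟨e,t⟩ as functor, so yold : ⟨e,⟨e,t⟩⟩.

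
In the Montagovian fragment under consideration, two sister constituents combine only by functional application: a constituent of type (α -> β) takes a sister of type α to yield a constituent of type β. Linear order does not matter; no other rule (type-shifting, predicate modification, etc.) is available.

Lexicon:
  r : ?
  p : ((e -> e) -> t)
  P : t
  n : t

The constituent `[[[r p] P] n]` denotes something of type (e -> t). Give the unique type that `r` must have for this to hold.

(((e -> e) -> t) -> (t -> (t -> (e -> t))))

For [[[r p] P] n] to have type (e -> t) with n of type t, [[r p] P] must be the function: [[r p] P] : (t -> (e -> t)).
For [[r p] P] to have type (t -> (e -> t)) with P of type t, [r p] must be the function: [r p] : (t -> (t -> (e -> t))).
For [r p] to have type (t -> (t -> (e -> t))) with p of type ((e -> e) -> t), r must be the function: r : (((e -> e) -> t) -> (t -> (t -> (e -> t)))).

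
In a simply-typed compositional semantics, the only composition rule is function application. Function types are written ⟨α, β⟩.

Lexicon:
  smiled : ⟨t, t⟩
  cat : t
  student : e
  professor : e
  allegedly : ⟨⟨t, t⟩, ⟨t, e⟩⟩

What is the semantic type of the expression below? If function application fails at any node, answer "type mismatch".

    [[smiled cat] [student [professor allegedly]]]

[smiled cat] — smiled of type ⟨t, t⟩ combines with cat of type t: type t.
[professor allegedly]: e with ⟨⟨t, t⟩, ⟨t, e⟩⟩ — neither is a function whose domain matches the other; composition fails here.

type mismatch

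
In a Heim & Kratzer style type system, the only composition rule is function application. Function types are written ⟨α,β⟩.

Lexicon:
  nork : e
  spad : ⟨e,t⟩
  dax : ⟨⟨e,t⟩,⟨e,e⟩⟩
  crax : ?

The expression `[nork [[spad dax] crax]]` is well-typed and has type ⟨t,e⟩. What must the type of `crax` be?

⟨⟨e,e⟩,⟨e,⟨t,e⟩⟩⟩

At [nork [[spad dax] crax]] (required: ⟨t,e⟩): nork is e, which is not a function with range ⟨t,e⟩; hence [[spad dax] crax] is the functor — type ⟨e,⟨t,e⟩⟩.
At [[spad dax] crax] (required: ⟨e,⟨t,e⟩⟩): [spad dax] is ⟨e,e⟩, which is not a function with range ⟨e,⟨t,e⟩⟩; hence crax is the functor — type ⟨⟨e,e⟩,⟨e,⟨t,e⟩⟩⟩.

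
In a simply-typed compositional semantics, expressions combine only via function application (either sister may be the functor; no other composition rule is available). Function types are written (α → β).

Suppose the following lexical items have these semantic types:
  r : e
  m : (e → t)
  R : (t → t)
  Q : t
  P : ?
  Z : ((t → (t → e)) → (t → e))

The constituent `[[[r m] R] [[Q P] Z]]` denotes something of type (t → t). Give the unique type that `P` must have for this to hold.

(t → (((t → (t → e)) → (t → e)) → (t → (t → t))))

[[[r m] R] [[Q P] Z]] is required to be (t → t). [[r m] R] : t cannot yield (t → t) as functor, so [[Q P] Z] : (t → (t → t)).
[[Q P] Z] is required to be (t → (t → t)). Z : ((t → (t → e)) → (t → e)) cannot yield (t → (t → t)) as functor, so [Q P] : (((t → (t → e)) → (t → e)) → (t → (t → t))).
[Q P] is required to be (((t → (t → e)) → (t → e)) → (t → (t → t))). Q : t cannot yield (((t → (t → e)) → (t → e)) → (t → (t → t))) as functor, so P : (t → (((t → (t → e)) → (t → e)) → (t → (t → t)))).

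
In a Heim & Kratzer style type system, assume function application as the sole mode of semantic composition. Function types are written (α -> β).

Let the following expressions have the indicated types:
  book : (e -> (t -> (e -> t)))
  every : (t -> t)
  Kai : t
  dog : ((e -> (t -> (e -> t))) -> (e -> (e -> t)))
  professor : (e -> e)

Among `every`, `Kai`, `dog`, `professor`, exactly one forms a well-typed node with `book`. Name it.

dog

every : (t -> t) — neither side's domain matches the other.
Kai : t — neither side's domain matches the other.
dog — combines: dog : ((e -> (t -> (e -> t))) -> (e -> (e -> t))) takes book : (e -> (t -> (e -> t))) as argument, giving (e -> (e -> t)).
professor : (e -> e) — neither side's domain matches the other.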